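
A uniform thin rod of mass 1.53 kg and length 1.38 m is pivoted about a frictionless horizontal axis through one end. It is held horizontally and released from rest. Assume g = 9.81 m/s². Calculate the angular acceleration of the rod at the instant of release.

α ≈ 10.7 rad/s²

About the pivot, I = (1/3)ML² = (1/3)(1.53)(1.38)² = 0.9712 kg·m².
The weight acts at the center, a distance L/2 = 0.6900 m from the pivot; τ = Mg(L/2) = 10.36 N·m.
α = τ/I = 10.36/0.9712 = 10.66 rad/s².
(Equivalently α = (3g/(2L)) = 10.66 rad/s².)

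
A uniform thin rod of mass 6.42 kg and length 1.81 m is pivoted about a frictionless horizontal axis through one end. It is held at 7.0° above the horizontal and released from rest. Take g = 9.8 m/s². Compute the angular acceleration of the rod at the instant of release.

About the pivot, I = (1/3)ML² = (1/3)(6.42)(1.81)² = 7.011 kg·m².
The weight acts at the center, a distance L/2 = 0.9050 m from the pivot; τ = Mg(L/2) cos 7.0° = 56.51 N·m.
α = τ/I = 56.51/7.011 = 8.061 rad/s².
(Equivalently α = (3g/(2L)) cos 7.0° = 8.061 rad/s².)

α ≈ 8.06 rad/s²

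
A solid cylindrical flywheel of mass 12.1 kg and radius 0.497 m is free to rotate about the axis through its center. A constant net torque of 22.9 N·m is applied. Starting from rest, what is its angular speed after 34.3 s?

I = ½MR² = (1/2)(12.1)(0.497)² = 1.494 kg·m².
α = τ/I = 22.9/1.494 = 15.32 rad/s².
ω = ω₀ + αt = 0 + (15.32)(34.3) = 525.6 rad/s.

ω ≈ 526 rad/s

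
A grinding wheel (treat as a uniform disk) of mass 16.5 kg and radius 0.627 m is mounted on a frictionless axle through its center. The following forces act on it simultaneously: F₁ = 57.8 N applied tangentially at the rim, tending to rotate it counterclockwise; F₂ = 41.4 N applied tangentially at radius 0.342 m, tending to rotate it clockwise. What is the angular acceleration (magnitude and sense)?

I = ½MR² = (1/2)(16.5)(0.627)² = 3.243 kg·m².
Taking counterclockwise as positive: τ₁ = +(57.8)(0.627) = +36.24 N·m; τ₂ = −(41.4)(0.342) = −14.16 N·m.
Net torque τ = 22.08 N·m.
α = τ/I = 22.08/3.243 = 6.808 rad/s².

α ≈ 6.81 rad/s², counterclockwise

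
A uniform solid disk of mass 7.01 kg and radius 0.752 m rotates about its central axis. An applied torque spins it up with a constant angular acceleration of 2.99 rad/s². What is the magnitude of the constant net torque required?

τ ≈ 5.93 N·m

I = ½MR² = (1/2)(7.01)(0.752)² = 1.982 kg·m².
τ = Iα = (1.982)(2.990) = 5.926 N·m.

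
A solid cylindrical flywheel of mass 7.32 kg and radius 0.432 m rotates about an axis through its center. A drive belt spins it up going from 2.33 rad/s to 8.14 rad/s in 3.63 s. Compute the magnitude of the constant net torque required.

τ ≈ 1.09 N·m

I = ½MR² = (1/2)(7.32)(0.432)² = 0.6830 kg·m².
α = Δω/Δt = (8.14 − 2.33)/3.63 = 1.601 rad/s².
τ = Iα = (0.6830)(1.601) = 1.093 N·m.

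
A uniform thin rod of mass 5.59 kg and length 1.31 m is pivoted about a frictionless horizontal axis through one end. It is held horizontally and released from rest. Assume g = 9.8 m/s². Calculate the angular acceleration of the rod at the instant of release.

α ≈ 11.2 rad/s²

About the pivot, I = (1/3)ML² = (1/3)(5.59)(1.31)² = 3.198 kg·m².
The weight acts at the center, a distance L/2 = 0.6550 m from the pivot; τ = Mg(L/2) = 35.88 N·m.
α = τ/I = 35.88/3.198 = 11.22 rad/s².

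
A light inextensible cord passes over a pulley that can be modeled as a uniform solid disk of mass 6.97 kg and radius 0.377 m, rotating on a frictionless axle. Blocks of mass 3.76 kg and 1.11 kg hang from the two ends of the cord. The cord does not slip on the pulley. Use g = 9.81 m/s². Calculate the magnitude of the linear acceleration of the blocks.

a ≈ 3.11 m/s²

I = ½MR² = (1/2)(6.97)(0.377)² = 0.4953 kg·m².
Heavier block: m₁g − T₁ = m₁a. Lighter block: T₂ − m₂g = m₂a.
Pulley: (T₁ − T₂)R = Iα = I(a/R), so T₁ − T₂ = (I/R²)a = (1/2)M_p a = 3.485·a.
Adding the three: (m₁ − m₂)g = (m₁ + m₂ + 3.485)a, so a = (3.76 − 1.11)(9.81)/(3.76 + 1.11 + 3.485) = 3.111 m/s².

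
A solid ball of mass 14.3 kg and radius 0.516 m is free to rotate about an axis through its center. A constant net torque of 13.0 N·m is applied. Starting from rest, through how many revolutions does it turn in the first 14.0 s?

≈ 133 revolutions

I = (2/5)MR² = (2/5)(14.3)(0.516)² = 1.523 kg·m².
α = τ/I = 13.0/1.523 = 8.536 rad/s².
θ = ½αt² = ½(8.536)(14.0)² = 836.5 rad.
Revolutions = θ/(2π) = 133.1.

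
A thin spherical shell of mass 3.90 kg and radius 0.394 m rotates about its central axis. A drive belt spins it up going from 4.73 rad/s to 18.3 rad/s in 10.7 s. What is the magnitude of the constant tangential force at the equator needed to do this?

I = (2/3)MR² = (2/3)(3.90)(0.394)² = 0.4036 kg·m².
α = Δω/Δt = (18.3 − 4.73)/10.7 = 1.268 rad/s².
The required torque is τ = Iα = (0.4036)(1.268) = 0.5119 N·m.
A tangential force at the equator gives τ = FR, so F = τ/R = 0.5119/0.394 = 1.299 N.

F ≈ 1.30 N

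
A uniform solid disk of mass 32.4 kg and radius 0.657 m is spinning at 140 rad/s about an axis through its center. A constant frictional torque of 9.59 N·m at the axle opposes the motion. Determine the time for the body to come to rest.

t ≈ 102 s

I = ½MR² = (1/2)(32.4)(0.657)² = 6.993 kg·m².
The net torque has magnitude 9.59 N·m, opposing ω.
|α| = τ/I = 9.590/6.993 = 1.371 rad/s² (deceleration).
0 = ω₀ − |α|t ⇒ t = ω₀/|α| = 140/1.371 = 102.1 s.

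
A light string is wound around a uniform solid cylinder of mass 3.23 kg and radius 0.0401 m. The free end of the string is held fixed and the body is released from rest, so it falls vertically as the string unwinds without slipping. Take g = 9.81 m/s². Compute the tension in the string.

Translation: Mg − T = Ma. Rotation about the center: TR = Iα with I = ½MR².
With a = αR: T = (I/R²)a = (1/2)M a, so Mg = (1 + 0.5000)Ma.
a = g/(1 + 0.5000) = 9.81/1.500 = 6.540 m/s².
T = 0.5000·M·a = (0.5000)(3.23)(6.540) = 10.56 N.

T ≈ 10.6 N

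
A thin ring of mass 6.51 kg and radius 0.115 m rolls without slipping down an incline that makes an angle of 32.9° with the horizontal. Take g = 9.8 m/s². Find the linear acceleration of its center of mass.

Translation along the incline: Mg sinθ − f = Ma.
Rotation about the center: fR = Iα with I = MR². No-slip gives a = αR, so f = (I/R²)a = M a.
Substituting: Mg sinθ = (1 + 1.000)Ma, so a = g sinθ/(1 + 1.000) = (9.8) sin 32.9° / 2.000 = 2.662 m/s².

a ≈ 2.66 m/s²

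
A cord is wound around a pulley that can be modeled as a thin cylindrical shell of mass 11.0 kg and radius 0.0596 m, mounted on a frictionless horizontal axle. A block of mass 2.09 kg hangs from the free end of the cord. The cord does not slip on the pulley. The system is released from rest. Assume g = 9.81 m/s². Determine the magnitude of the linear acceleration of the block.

a ≈ 1.57 m/s²

I = MR² = (11.0)(0.0596)² = 0.03907 kg·m².
Block: mg − T = ma. Pulley: TR = Iα. No-slip: a = αR, so T = (I/R²)a = 11.00·a.
Then mg = (m + 11.00)a, so a = (2.09)(9.81)/(2.09 + 11.00) = 1.566 m/s².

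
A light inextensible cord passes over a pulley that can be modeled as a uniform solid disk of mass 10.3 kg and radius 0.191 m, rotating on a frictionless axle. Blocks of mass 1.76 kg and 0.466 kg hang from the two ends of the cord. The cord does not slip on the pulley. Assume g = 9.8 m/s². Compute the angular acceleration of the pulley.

α ≈ 9.00 rad/s²

I = ½MR² = (1/2)(10.3)(0.191)² = 0.1879 kg·m².
Heavier block: m₁g − T₁ = m₁a. Lighter block: T₂ − m₂g = m₂a.
Pulley: (T₁ − T₂)R = Iα = I(a/R), so T₁ − T₂ = (I/R²)a = (1/2)M_p a = 5.150·a.
Adding the three: (m₁ − m₂)g = (m₁ + m₂ + 5.150)a, so a = (1.76 − 0.466)(9.8)/(1.76 + 0.466 + 5.150) = 1.719 m/s².
α = a/R = 1.719/0.191 = 9.001 rad/s².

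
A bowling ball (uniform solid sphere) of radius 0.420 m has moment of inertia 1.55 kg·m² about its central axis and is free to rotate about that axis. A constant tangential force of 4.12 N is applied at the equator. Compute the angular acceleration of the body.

α ≈ 1.12 rad/s²

τ = F R = (4.12)(0.420) = 1.730 N·m.
Newton's second law for rotation, τ = Iα, gives α = τ/I = 1.730/1.550 = 1.116 rad/s².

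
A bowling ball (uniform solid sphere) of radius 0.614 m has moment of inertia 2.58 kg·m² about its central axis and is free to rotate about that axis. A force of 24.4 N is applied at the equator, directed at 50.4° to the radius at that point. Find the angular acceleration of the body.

Only the tangential component produces torque: τ = F R sinθ = (24.4)(0.614) sin 50.4° = 11.54 N·m.
Newton's second law for rotation, τ = Iα, gives α = τ/I = 11.54/2.580 = 4.474 rad/s².

α ≈ 4.47 rad/s²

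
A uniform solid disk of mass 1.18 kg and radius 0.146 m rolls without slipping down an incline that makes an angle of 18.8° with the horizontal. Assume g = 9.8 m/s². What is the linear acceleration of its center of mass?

Translation along the incline: Mg sinθ − f = Ma.
Rotation about the center: fR = Iα with I = ½MR². No-slip gives a = αR, so f = (I/R²)a = (1/2)M a.
Substituting: Mg sinθ = (1 + 0.5000)Ma, so a = g sinθ/(1 + 0.5000) = (9.8) sin 18.8° / 1.500 = 2.105 m/s².

a ≈ 2.11 m/s²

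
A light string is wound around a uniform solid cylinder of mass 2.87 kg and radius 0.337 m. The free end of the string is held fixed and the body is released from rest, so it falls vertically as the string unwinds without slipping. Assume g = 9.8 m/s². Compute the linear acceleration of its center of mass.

a ≈ 6.53 m/s²

Translation: Mg − T = Ma. Rotation about the center: TR = Iα with I = ½MR².
With a = αR: T = (I/R²)a = (1/2)M a, so Mg = (1 + 0.5000)Ma.
a = g/(1 + 0.5000) = 9.8/1.500 = 6.533 m/s².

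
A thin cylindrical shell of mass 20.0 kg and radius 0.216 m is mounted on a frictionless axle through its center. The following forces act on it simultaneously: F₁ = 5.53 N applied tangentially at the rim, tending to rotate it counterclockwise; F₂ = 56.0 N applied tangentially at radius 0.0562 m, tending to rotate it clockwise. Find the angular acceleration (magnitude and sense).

α ≈ 2.09 rad/s², clockwise

I = MR² = (20.0)(0.216)² = 0.9331 kg·m².
Taking counterclockwise as positive: τ₁ = +(5.53)(0.216) = +1.194 N·m; τ₂ = −(56.0)(0.0562) = −3.147 N·m.
Net torque τ = -1.953 N·m.
α = τ/I = -1.953/0.9331 = -2.093 rad/s².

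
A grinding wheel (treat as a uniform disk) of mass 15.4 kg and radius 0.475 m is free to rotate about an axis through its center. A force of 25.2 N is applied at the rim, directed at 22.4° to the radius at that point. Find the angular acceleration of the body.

α ≈ 2.63 rad/s²

I = ½MR² = (1/2)(15.4)(0.475)² = 1.737 kg·m².
Only the tangential component produces torque: τ = F R sinθ = (25.2)(0.475) sin 22.4° = 4.561 N·m.
Newton's second law for rotation, τ = Iα, gives α = τ/I = 4.561/1.737 = 2.626 rad/s².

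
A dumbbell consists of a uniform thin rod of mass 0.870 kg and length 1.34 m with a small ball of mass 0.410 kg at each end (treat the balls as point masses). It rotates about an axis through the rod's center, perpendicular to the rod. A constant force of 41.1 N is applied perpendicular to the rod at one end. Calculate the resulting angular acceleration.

α ≈ 55.3 rad/s²

I_rod = (1/12)ML² = (1/12)(0.870)(1.34)² = 0.1302 kg·m².
I_balls = 2·m·(L/2)² = 2(0.410)(0.6700)² = 0.3681 kg·m².
Total I = 0.4983 kg·m².
τ = F·(L/2) = (41.1)(0.670) = 27.54 N·m.
α = τ/I = 27.54/0.4983 = 55.26 rad/s².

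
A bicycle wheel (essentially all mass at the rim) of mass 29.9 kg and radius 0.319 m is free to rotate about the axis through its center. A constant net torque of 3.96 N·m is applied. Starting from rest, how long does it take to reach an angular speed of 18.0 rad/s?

t ≈ 13.8 s

I = MR² = (29.9)(0.319)² = 3.043 kg·m².
α = τ/I = 3.96/3.043 = 1.301 rad/s².
ω = αt ⇒ t = ω/α = 18.0/1.301 = 13.83 s.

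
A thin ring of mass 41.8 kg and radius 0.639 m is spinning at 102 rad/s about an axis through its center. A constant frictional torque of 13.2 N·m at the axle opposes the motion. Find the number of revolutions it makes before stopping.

≈ 1070 revolutions

I = MR² = (41.8)(0.639)² = 17.07 kg·m².
The net torque has magnitude 13.2 N·m, opposing ω.
|α| = τ/I = 13.20/17.07 = 0.7734 rad/s² (deceleration).
ω² = ω₀² − 2|α|θ with ω = 0 ⇒ θ = ω₀²/(2|α|) = 6726 rad = 1071 rev.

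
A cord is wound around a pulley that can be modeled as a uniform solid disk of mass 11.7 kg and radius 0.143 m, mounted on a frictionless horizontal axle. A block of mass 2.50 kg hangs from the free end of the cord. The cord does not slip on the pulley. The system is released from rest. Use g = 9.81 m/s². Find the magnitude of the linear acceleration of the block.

a ≈ 2.94 m/s²

I = ½MR² = (1/2)(11.7)(0.143)² = 0.1196 kg·m².
Block: mg − T = ma. Pulley: TR = Iα. No-slip: a = αR, so T = (I/R²)a = 5.850·a.
Then mg = (m + 5.850)a, so a = (2.50)(9.81)/(2.50 + 5.850) = 2.937 m/s².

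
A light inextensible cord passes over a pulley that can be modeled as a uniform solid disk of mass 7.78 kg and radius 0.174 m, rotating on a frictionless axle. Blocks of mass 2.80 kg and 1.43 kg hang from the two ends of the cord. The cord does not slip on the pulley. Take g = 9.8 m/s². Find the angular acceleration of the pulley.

I = ½MR² = (1/2)(7.78)(0.174)² = 0.1178 kg·m².
Heavier block: m₁g − T₁ = m₁a. Lighter block: T₂ − m₂g = m₂a.
Pulley: (T₁ − T₂)R = Iα = I(a/R), so T₁ − T₂ = (I/R²)a = (1/2)M_p a = 3.890·a.
Adding the three: (m₁ − m₂)g = (m₁ + m₂ + 3.890)a, so a = (2.80 − 1.43)(9.8)/(2.80 + 1.43 + 3.890) = 1.653 m/s².
α = a/R = 1.653/0.174 = 9.503 rad/s².

α ≈ 9.50 rad/s²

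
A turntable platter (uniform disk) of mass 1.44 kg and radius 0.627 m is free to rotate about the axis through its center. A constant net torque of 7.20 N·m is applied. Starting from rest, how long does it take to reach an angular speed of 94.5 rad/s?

t ≈ 3.72 s

I = ½MR² = (1/2)(1.44)(0.627)² = 0.2831 kg·m².
α = τ/I = 7.20/0.2831 = 25.44 rad/s².
ω = αt ⇒ t = ω/α = 94.5/25.44 = 3.715 s.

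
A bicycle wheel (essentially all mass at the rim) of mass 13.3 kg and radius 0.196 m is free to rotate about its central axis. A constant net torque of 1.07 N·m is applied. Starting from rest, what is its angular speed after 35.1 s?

ω ≈ 73.5 rad/s

I = MR² = (13.3)(0.196)² = 0.5109 kg·m².
α = τ/I = 1.07/0.5109 = 2.094 rad/s².
ω = ω₀ + αt = 0 + (2.094)(35.1) = 73.51 rad/s.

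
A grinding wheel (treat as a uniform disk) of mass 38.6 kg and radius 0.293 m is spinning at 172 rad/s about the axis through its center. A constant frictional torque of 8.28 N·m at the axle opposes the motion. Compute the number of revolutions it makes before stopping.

≈ 471 revolutions

I = ½MR² = (1/2)(38.6)(0.293)² = 1.657 kg·m².
The net torque has magnitude 8.28 N·m, opposing ω.
|α| = τ/I = 8.280/1.657 = 4.997 rad/s² (deceleration).
ω² = ω₀² − 2|α|θ with ω = 0 ⇒ θ = ω₀²/(2|α|) = 2960 rad = 471.1 rev.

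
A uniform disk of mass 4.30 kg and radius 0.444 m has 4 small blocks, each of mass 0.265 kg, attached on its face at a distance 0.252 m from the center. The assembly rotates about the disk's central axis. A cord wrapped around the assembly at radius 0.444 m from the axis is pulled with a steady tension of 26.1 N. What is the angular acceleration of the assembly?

I_disk = ½MR² = ½(4.30)(0.444)² = 0.4238 kg·m².
I_blocks = 4·m·r² = 4(0.265)(0.252)² = 0.06731 kg·m².
Total I = 0.4912 kg·m².
τ = F r = (26.1)(0.444) = 11.59 N·m.
α = τ/I = 11.59/0.4912 = 23.59 rad/s².

α ≈ 23.6 rad/s²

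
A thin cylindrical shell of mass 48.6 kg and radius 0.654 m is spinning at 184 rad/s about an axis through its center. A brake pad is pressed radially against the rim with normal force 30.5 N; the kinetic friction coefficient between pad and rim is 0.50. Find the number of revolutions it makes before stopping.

≈ 5620 revolutions

I = MR² = (48.6)(0.654)² = 20.79 kg·m².
Friction force f = μN = (0.50)(30.5) = 15.25 N at the rim; torque magnitude τ = fR = 9.973 N·m, opposing ω.
|α| = τ/I = 9.973/20.79 = 0.4798 rad/s² (deceleration).
ω² = ω₀² − 2|α|θ with ω = 0 ⇒ θ = ω₀²/(2|α|) = 35280 rad = 5615 rev.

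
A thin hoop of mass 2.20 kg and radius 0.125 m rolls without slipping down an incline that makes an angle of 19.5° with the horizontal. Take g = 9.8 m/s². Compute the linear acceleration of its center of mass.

Translation along the incline: Mg sinθ − f = Ma.
Rotation about the center: fR = Iα with I = MR². No-slip gives a = αR, so f = (I/R²)a = M a.
Substituting: Mg sinθ = (1 + 1.000)Ma, so a = g sinθ/(1 + 1.000) = (9.8) sin 19.5° / 2.000 = 1.636 m/s².

a ≈ 1.64 m/s²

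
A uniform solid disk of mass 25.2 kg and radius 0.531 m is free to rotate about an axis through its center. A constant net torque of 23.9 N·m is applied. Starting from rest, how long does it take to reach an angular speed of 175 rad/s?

I = ½MR² = (1/2)(25.2)(0.531)² = 3.553 kg·m².
α = τ/I = 23.9/3.553 = 6.727 rad/s².
ω = αt ⇒ t = ω/α = 175/6.727 = 26.01 s.

t ≈ 26.0 s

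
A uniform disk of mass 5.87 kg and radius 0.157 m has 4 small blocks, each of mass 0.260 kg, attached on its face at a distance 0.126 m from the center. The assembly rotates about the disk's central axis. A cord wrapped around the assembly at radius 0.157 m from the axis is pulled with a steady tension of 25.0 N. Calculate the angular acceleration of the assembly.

α ≈ 44.2 rad/s²

I_disk = ½MR² = ½(5.87)(0.157)² = 0.07234 kg·m².
I_blocks = 4·m·r² = 4(0.260)(0.126)² = 0.01651 kg·m².
Total I = 0.08886 kg·m².
τ = F r = (25.0)(0.157) = 3.925 N·m.
α = τ/I = 3.925/0.08886 = 44.17 rad/s².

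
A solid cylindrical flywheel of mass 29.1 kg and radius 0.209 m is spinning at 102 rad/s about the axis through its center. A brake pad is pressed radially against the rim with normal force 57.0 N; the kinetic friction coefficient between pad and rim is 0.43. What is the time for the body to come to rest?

t ≈ 12.7 s

I = ½MR² = (1/2)(29.1)(0.209)² = 0.6356 kg·m².
Friction force f = μN = (0.43)(57.0) = 24.51 N at the rim; torque magnitude τ = fR = 5.123 N·m, opposing ω.
|α| = τ/I = 5.123/0.6356 = 8.060 rad/s² (deceleration).
0 = ω₀ − |α|t ⇒ t = ω₀/|α| = 102/8.060 = 12.66 s.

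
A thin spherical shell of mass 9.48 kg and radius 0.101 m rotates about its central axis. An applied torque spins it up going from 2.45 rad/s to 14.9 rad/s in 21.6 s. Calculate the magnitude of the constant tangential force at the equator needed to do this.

F ≈ 0.368 N

I = (2/3)MR² = (2/3)(9.48)(0.101)² = 0.06447 kg·m².
α = Δω/Δt = (14.9 − 2.45)/21.6 = 0.5764 rad/s².
The required torque is τ = Iα = (0.06447)(0.5764) = 0.03716 N·m.
A tangential force at the equator gives τ = FR, so F = τ/R = 0.03716/0.101 = 0.3679 N.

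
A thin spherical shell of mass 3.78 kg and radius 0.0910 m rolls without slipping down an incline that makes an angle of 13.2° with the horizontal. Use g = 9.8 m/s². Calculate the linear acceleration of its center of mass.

Translation along the incline: Mg sinθ − f = Ma.
Rotation about the center: fR = Iα with I = (2/3)MR². No-slip gives a = αR, so f = (I/R²)a = (2/3)M a.
Substituting: Mg sinθ = (1 + 0.6667)Ma, so a = g sinθ/(1 + 0.6667) = (9.8) sin 13.2° / 1.667 = 1.343 m/s².

a ≈ 1.34 m/s²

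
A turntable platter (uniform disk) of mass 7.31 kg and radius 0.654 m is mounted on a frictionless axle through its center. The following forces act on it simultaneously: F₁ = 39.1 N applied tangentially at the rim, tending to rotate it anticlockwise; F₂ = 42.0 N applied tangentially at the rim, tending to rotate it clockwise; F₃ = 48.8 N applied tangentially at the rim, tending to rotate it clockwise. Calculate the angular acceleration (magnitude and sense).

α ≈ 21.6 rad/s², clockwise

I = ½MR² = (1/2)(7.31)(0.654)² = 1.563 kg·m².
Taking anticlockwise as positive: τ₁ = +(39.1)(0.654) = +25.57 N·m; τ₂ = −(42.0)(0.654) = −27.47 N·m; τ₃ = −(48.8)(0.654) = −31.92 N·m.
Net torque τ = -33.81 N·m.
α = τ/I = -33.81/1.563 = -21.63 rad/s².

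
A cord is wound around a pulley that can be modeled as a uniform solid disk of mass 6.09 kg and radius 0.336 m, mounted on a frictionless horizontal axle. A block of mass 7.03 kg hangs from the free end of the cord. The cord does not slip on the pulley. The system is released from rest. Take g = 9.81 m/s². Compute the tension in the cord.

I = ½MR² = (1/2)(6.09)(0.336)² = 0.3438 kg·m².
Block: mg − T = ma. Pulley: TR = Iα. No-slip: a = αR, so T = (I/R²)a = 3.045·a.
Then mg = (m + 3.045)a, so a = (7.03)(9.81)/(7.03 + 3.045) = 6.845 m/s².
T = 3.045·a = 20.84 N.

T ≈ 20.8 N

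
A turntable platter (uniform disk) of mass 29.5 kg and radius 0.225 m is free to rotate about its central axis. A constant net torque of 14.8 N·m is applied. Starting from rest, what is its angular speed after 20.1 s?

I = ½MR² = (1/2)(29.5)(0.225)² = 0.7467 kg·m².
α = τ/I = 14.8/0.7467 = 19.82 rad/s².
ω = ω₀ + αt = 0 + (19.82)(20.1) = 398.4 rad/s.

ω ≈ 398 rad/s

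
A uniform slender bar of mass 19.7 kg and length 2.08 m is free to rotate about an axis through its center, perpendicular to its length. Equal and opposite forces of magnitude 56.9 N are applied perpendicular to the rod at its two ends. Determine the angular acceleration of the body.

α ≈ 16.7 rad/s²

I = (1/12)ML² = (1/12)(19.7)(2.08)² = 7.103 kg·m².
The couple gives τ = F·(L/2) + F·(L/2) = F L = (56.9)(2.08) = 118.4 N·m.
From τ = Iα: α = 118.4/7.103 = 16.66 rad/s².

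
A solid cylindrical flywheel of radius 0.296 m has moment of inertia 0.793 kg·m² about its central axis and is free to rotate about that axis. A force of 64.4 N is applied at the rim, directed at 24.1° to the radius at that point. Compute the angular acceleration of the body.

α ≈ 9.82 rad/s²

Only the tangential component produces torque: τ = F R sinθ = (64.4)(0.296) sin 24.1° = 7.784 N·m.
From τ = Iα: α = 7.784/0.7930 = 9.816 rad/s².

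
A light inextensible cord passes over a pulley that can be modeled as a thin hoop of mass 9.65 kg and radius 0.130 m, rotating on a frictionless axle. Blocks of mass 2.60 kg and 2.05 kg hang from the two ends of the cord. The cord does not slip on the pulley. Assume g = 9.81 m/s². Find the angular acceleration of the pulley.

I = MR² = (9.65)(0.130)² = 0.1631 kg·m².
Heavier block: m₁g − T₁ = m₁a. Lighter block: T₂ − m₂g = m₂a.
Pulley: (T₁ − T₂)R = Iα = I(a/R), so T₁ − T₂ = (I/R²)a = 1·M_p a = 9.650·a.
Adding the three: (m₁ − m₂)g = (m₁ + m₂ + 9.650)a, so a = (2.60 − 2.05)(9.81)/(2.60 + 2.05 + 9.650) = 0.3773 m/s².
α = a/R = 0.3773/0.130 = 2.902 rad/s².

α ≈ 2.90 rad/s²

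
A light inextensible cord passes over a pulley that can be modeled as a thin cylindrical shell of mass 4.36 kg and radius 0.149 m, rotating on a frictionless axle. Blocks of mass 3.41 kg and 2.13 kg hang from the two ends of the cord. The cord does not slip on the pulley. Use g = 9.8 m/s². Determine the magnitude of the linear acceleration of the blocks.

a ≈ 1.27 m/s²

I = MR² = (4.36)(0.149)² = 0.09680 kg·m².
Heavier block: m₁g − T₁ = m₁a. Lighter block: T₂ − m₂g = m₂a.
Pulley: (T₁ − T₂)R = Iα = I(a/R), so T₁ − T₂ = (I/R²)a = 1·M_p a = 4.360·a.
Adding the three: (m₁ − m₂)g = (m₁ + m₂ + 4.360)a, so a = (3.41 − 2.13)(9.8)/(3.41 + 2.13 + 4.360) = 1.267 m/s².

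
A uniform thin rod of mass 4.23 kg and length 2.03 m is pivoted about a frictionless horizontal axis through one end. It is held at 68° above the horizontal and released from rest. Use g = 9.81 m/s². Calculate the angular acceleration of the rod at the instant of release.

α ≈ 2.72 rad/s²

About the pivot, I = (1/3)ML² = (1/3)(4.23)(2.03)² = 5.810 kg·m².
The weight acts at the center, a distance L/2 = 1.015 m from the pivot; τ = Mg(L/2) cos 68° = 15.78 N·m.
α = τ/I = 15.78/5.810 = 2.715 rad/s².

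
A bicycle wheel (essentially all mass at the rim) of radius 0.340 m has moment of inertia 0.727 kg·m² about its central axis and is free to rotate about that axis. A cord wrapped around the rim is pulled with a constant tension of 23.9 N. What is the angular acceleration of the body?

τ = F R = (23.9)(0.340) = 8.126 N·m.
From τ = Iα: α = 8.126/0.7270 = 11.18 rad/s².

α ≈ 11.2 rad/s²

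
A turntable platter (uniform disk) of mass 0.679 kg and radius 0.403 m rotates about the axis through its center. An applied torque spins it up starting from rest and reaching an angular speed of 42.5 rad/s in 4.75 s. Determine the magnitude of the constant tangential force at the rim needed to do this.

I = ½MR² = (1/2)(0.679)(0.403)² = 0.05514 kg·m².
α = Δω/Δt = (42.5 − 0)/4.75 = 8.947 rad/s².
The required torque is τ = Iα = (0.05514)(8.947) = 0.4933 N·m.
A tangential force at the rim gives τ = FR, so F = τ/R = 0.4933/0.403 = 1.224 N.

F ≈ 1.22 N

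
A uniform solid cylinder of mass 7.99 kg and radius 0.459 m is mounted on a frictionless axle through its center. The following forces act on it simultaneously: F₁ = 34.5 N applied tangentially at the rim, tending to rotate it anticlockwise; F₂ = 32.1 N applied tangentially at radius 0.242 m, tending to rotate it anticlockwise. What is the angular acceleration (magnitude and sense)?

I = ½MR² = (1/2)(7.99)(0.459)² = 0.8417 kg·m².
Taking anticlockwise as positive: τ₁ = +(34.5)(0.459) = +15.84 N·m; τ₂ = +(32.1)(0.242) = +7.768 N·m.
Net torque τ = 23.60 N·m.
α = τ/I = 23.60/0.8417 = 28.04 rad/s².

α ≈ 28.0 rad/s², anticlockwise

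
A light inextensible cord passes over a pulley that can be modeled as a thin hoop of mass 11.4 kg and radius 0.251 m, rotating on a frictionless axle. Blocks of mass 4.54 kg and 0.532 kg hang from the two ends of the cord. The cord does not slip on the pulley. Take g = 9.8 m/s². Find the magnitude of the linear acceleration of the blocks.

I = MR² = (11.4)(0.251)² = 0.7182 kg·m².
Heavier block: m₁g − T₁ = m₁a. Lighter block: T₂ − m₂g = m₂a.
Pulley: (T₁ − T₂)R = Iα = I(a/R), so T₁ − T₂ = (I/R²)a = 1·M_p a = 11.40·a.
Adding the three: (m₁ − m₂)g = (m₁ + m₂ + 11.40)a, so a = (4.54 − 0.532)(9.8)/(4.54 + 0.532 + 11.40) = 2.385 m/s².

a ≈ 2.38 m/s²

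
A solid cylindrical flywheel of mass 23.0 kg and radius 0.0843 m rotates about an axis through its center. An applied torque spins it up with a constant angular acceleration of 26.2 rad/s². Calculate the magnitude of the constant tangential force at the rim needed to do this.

F ≈ 25.4 N

I = ½MR² = (1/2)(23.0)(0.0843)² = 0.08172 kg·m².
The required torque is τ = Iα = (0.08172)(26.20) = 2.141 N·m.
A tangential force at the rim gives τ = FR, so F = τ/R = 2.141/0.0843 = 25.40 N.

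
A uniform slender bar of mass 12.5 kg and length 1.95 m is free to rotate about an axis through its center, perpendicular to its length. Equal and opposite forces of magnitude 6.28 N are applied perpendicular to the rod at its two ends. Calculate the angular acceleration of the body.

α ≈ 3.09 rad/s²

I = (1/12)ML² = (1/12)(12.5)(1.95)² = 3.961 kg·m².
The couple gives τ = F·(L/2) + F·(L/2) = F L = (6.28)(1.95) = 12.25 N·m.
Newton's second law for rotation, τ = Iα, gives α = τ/I = 12.25/3.961 = 3.092 rad/s².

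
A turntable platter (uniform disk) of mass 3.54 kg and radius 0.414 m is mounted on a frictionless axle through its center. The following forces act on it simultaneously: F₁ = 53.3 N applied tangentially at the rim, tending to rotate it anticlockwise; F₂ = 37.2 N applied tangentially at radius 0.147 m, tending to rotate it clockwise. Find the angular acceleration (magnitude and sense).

α ≈ 54.7 rad/s², anticlockwise

I = ½MR² = (1/2)(3.54)(0.414)² = 0.3034 kg·m².
Taking anticlockwise as positive: τ₁ = +(53.3)(0.414) = +22.07 N·m; τ₂ = −(37.2)(0.147) = −5.468 N·m.
Net torque τ = 16.60 N·m.
α = τ/I = 16.60/0.3034 = 54.71 rad/s².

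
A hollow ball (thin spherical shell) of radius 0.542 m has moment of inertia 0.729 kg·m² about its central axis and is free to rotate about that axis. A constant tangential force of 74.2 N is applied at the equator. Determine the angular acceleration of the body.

τ = F R = (74.2)(0.542) = 40.22 N·m.
From τ = Iα: α = 40.22/0.7290 = 55.17 rad/s².

α ≈ 55.2 rad/s²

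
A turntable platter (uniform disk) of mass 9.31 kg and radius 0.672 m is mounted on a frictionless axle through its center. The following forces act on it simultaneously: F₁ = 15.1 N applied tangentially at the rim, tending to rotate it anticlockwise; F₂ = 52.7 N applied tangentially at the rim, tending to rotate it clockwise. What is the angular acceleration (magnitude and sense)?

α ≈ 12.0 rad/s², clockwise

I = ½MR² = (1/2)(9.31)(0.672)² = 2.102 kg·m².
Taking anticlockwise as positive: τ₁ = +(15.1)(0.672) = +10.15 N·m; τ₂ = −(52.7)(0.672) = −35.41 N·m.
Net torque τ = -25.27 N·m.
α = τ/I = -25.27/2.102 = -12.02 rad/s².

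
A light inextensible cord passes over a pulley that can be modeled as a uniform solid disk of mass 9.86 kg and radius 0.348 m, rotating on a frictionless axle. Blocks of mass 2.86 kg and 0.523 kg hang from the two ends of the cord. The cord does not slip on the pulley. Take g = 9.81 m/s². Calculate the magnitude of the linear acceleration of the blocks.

a ≈ 2.76 m/s²

I = ½MR² = (1/2)(9.86)(0.348)² = 0.5970 kg·m².
Heavier block: m₁g − T₁ = m₁a. Lighter block: T₂ − m₂g = m₂a.
Pulley: (T₁ − T₂)R = Iα = I(a/R), so T₁ − T₂ = (I/R²)a = (1/2)M_p a = 4.930·a.
Adding the three: (m₁ − m₂)g = (m₁ + m₂ + 4.930)a, so a = (2.86 − 0.523)(9.81)/(2.86 + 0.523 + 4.930) = 2.758 m/s².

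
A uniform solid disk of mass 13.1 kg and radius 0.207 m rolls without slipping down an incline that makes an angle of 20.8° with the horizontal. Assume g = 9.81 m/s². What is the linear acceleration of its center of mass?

Translation along the incline: Mg sinθ − f = Ma.
Rotation about the center: fR = Iα with I = ½MR². No-slip gives a = αR, so f = (I/R²)a = (1/2)M a.
Substituting: Mg sinθ = (1 + 0.5000)Ma, so a = g sinθ/(1 + 0.5000) = (9.81) sin 20.8° / 1.500 = 2.322 m/s².

a ≈ 2.32 m/s²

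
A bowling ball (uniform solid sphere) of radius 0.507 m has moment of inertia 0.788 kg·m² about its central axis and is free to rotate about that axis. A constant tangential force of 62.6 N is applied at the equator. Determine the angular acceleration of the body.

α ≈ 40.3 rad/s²

τ = F R = (62.6)(0.507) = 31.74 N·m.
Newton's second law for rotation, τ = Iα, gives α = τ/I = 31.74/0.7880 = 40.28 rad/s².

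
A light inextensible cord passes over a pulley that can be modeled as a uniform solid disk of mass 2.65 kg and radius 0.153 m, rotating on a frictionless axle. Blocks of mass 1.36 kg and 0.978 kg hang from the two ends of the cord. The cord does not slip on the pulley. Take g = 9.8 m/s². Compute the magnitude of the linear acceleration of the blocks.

a ≈ 1.02 m/s²

I = ½MR² = (1/2)(2.65)(0.153)² = 0.03102 kg·m².
Heavier block: m₁g − T₁ = m₁a. Lighter block: T₂ − m₂g = m₂a.
Pulley: (T₁ − T₂)R = Iα = I(a/R), so T₁ − T₂ = (I/R²)a = (1/2)M_p a = 1.325·a.
Adding the three: (m₁ − m₂)g = (m₁ + m₂ + 1.325)a, so a = (1.36 − 0.978)(9.8)/(1.36 + 0.978 + 1.325) = 1.022 m/s².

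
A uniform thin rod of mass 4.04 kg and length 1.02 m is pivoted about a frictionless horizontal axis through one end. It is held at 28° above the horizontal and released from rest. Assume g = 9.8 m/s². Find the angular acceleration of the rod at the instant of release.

α ≈ 12.7 rad/s²

About the pivot, I = (1/3)ML² = (1/3)(4.04)(1.02)² = 1.401 kg·m².
The weight acts at the center, a distance L/2 = 0.5100 m from the pivot; τ = Mg(L/2) cos 28° = 17.83 N·m.
α = τ/I = 17.83/1.401 = 12.72 rad/s².
(Equivalently α = (3g/(2L)) cos 28° = 12.72 rad/s².)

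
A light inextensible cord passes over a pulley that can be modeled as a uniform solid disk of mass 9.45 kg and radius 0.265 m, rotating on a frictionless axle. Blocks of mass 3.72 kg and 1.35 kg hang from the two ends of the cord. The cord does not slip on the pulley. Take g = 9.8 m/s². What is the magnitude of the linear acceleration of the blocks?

a ≈ 2.37 m/s²

I = ½MR² = (1/2)(9.45)(0.265)² = 0.3318 kg·m².
Heavier block: m₁g − T₁ = m₁a. Lighter block: T₂ − m₂g = m₂a.
Pulley: (T₁ − T₂)R = Iα = I(a/R), so T₁ − T₂ = (I/R²)a = (1/2)M_p a = 4.725·a.
Adding the three: (m₁ − m₂)g = (m₁ + m₂ + 4.725)a, so a = (3.72 − 1.35)(9.8)/(3.72 + 1.35 + 4.725) = 2.371 m/s².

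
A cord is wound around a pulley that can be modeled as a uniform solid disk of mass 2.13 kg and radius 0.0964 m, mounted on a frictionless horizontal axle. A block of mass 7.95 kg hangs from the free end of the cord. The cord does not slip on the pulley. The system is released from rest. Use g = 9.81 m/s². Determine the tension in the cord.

I = ½MR² = (1/2)(2.13)(0.0964)² = 0.009897 kg·m².
Block: mg − T = ma. Pulley: TR = Iα. No-slip: a = αR, so T = (I/R²)a = 1.065·a.
Then mg = (m + 1.065)a, so a = (7.95)(9.81)/(7.95 + 1.065) = 8.651 m/s².
T = 1.065·a = 9.213 N.

T ≈ 9.21 N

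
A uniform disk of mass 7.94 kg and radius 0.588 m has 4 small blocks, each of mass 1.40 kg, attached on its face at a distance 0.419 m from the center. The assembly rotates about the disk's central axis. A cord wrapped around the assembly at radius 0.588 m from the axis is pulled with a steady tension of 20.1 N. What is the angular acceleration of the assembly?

I_disk = ½MR² = ½(7.94)(0.588)² = 1.373 kg·m².
I_blocks = 4·m·r² = 4(1.40)(0.419)² = 0.9831 kg·m².
Total I = 2.356 kg·m².
τ = F r = (20.1)(0.588) = 11.82 N·m.
α = τ/I = 11.82/2.356 = 5.017 rad/s².

α ≈ 5.02 rad/s²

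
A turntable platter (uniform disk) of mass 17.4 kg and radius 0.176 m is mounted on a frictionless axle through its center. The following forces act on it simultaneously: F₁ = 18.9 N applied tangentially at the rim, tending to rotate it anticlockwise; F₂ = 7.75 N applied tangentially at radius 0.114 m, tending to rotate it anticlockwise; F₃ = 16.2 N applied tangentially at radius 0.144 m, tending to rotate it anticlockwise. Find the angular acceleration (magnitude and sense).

α ≈ 24.3 rad/s², anticlockwise

I = ½MR² = (1/2)(17.4)(0.176)² = 0.2695 kg·m².
Taking anticlockwise as positive: τ₁ = +(18.9)(0.176) = +3.326 N·m; τ₂ = +(7.75)(0.114) = +0.8835 N·m; τ₃ = +(16.2)(0.144) = +2.333 N·m.
Net torque τ = 6.543 N·m.
α = τ/I = 6.543/0.2695 = 24.28 rad/s².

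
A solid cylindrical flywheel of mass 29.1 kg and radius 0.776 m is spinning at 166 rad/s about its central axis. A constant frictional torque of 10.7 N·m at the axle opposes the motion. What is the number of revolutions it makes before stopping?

I = ½MR² = (1/2)(29.1)(0.776)² = 8.762 kg·m².
The net torque has magnitude 10.7 N·m, opposing ω.
|α| = τ/I = 10.70/8.762 = 1.221 rad/s² (deceleration).
ω² = ω₀² − 2|α|θ with ω = 0 ⇒ θ = ω₀²/(2|α|) = 11280 rad = 1796 rev.

≈ 1800 revolutions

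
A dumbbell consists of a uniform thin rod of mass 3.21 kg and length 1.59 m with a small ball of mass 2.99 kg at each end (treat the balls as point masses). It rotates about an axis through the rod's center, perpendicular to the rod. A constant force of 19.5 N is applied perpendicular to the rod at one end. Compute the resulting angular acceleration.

I_rod = (1/12)ML² = (1/12)(3.21)(1.59)² = 0.6763 kg·m².
I_balls = 2·m·(L/2)² = 2(2.99)(0.7950)² = 3.780 kg·m².
Total I = 4.456 kg·m².
τ = F·(L/2) = (19.5)(0.795) = 15.50 N·m.
α = τ/I = 15.50/4.456 = 3.479 rad/s².

α ≈ 3.48 rad/s²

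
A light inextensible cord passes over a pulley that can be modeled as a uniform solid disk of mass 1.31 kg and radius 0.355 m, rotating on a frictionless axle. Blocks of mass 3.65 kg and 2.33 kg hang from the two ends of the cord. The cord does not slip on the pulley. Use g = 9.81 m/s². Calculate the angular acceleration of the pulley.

α ≈ 5.50 rad/s²

I = ½MR² = (1/2)(1.31)(0.355)² = 0.08255 kg·m².
Heavier block: m₁g − T₁ = m₁a. Lighter block: T₂ − m₂g = m₂a.
Pulley: (T₁ − T₂)R = Iα = I(a/R), so T₁ − T₂ = (I/R²)a = (1/2)M_p a = 0.6550·a.
Adding the three: (m₁ − m₂)g = (m₁ + m₂ + 0.6550)a, so a = (3.65 − 2.33)(9.81)/(3.65 + 2.33 + 0.6550) = 1.952 m/s².
α = a/R = 1.952/0.355 = 5.498 rad/s².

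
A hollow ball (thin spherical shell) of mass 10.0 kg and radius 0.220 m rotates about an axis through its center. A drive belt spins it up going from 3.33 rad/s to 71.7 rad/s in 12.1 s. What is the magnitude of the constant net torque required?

I = (2/3)MR² = (2/3)(10.0)(0.220)² = 0.3227 kg·m².
α = Δω/Δt = (71.7 − 3.33)/12.1 = 5.650 rad/s².
τ = Iα = (0.3227)(5.650) = 1.823 N·m.

τ ≈ 1.82 N·m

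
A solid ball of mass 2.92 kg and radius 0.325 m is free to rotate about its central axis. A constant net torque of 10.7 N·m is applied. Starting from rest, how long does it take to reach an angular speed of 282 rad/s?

I = (2/5)MR² = (2/5)(2.92)(0.325)² = 0.1234 kg·m².
α = τ/I = 10.7/0.1234 = 86.73 rad/s².
ω = αt ⇒ t = ω/α = 282/86.73 = 3.251 s.

t ≈ 3.25 s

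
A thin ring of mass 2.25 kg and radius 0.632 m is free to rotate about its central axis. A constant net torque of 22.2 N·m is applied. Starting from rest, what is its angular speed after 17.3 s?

ω ≈ 427 rad/s

I = MR² = (2.25)(0.632)² = 0.8987 kg·m².
α = τ/I = 22.2/0.8987 = 24.70 rad/s².
ω = ω₀ + αt = 0 + (24.70)(17.3) = 427.3 rad/s.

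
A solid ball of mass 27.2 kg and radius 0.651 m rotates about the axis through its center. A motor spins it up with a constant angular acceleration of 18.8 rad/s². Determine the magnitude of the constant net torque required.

I = (2/5)MR² = (2/5)(27.2)(0.651)² = 4.611 kg·m².
τ = Iα = (4.611)(18.80) = 86.69 N·m.

τ ≈ 86.7 N·m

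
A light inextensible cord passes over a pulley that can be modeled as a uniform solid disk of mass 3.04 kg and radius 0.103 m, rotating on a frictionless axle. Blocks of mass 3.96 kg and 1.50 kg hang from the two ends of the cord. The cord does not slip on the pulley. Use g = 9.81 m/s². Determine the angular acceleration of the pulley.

α ≈ 33.6 rad/s²

I = ½MR² = (1/2)(3.04)(0.103)² = 0.01613 kg·m².
Heavier block: m₁g − T₁ = m₁a. Lighter block: T₂ − m₂g = m₂a.
Pulley: (T₁ − T₂)R = Iα = I(a/R), so T₁ − T₂ = (I/R²)a = (1/2)M_p a = 1.520·a.
Adding the three: (m₁ − m₂)g = (m₁ + m₂ + 1.520)a, so a = (3.96 − 1.50)(9.81)/(3.96 + 1.50 + 1.520) = 3.457 m/s².
α = a/R = 3.457/0.103 = 33.57 rad/s².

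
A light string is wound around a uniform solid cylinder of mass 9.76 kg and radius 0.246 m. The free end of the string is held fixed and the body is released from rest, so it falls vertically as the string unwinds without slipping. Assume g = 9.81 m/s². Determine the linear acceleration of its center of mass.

a ≈ 6.54 m/s²

Translation: Mg − T = Ma. Rotation about the center: TR = Iα with I = ½MR².
With a = αR: T = (I/R²)a = (1/2)M a, so Mg = (1 + 0.5000)Ma.
a = g/(1 + 0.5000) = 9.81/1.500 = 6.540 m/s².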